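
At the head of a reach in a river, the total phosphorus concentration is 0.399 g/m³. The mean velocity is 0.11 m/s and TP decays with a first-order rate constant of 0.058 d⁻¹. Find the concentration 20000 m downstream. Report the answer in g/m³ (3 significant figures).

0.353 g/m³

Travel time t = 20000 m / 0.11 m/s = 2e+04/0.11 = 1.818e+05 s = 2.104 d.
First-order decay: C = 0.399·exp(−0.058·2.104) = 0.399·0.8851 = 0.3532 g/m³.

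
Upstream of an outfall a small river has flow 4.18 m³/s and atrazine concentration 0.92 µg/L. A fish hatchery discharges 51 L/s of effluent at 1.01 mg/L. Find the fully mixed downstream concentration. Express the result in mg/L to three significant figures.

0.0131 mg/L

51 L/s = 0.051 m³/s.
0.92 µg/L = 0.00092 mg/L.
Flow-weighted mixing gives C = (0.051·1.01 + 4.18·0.00092) / (0.051 + 4.18) = 0.05536/4.231 = 0.01308 mg/L.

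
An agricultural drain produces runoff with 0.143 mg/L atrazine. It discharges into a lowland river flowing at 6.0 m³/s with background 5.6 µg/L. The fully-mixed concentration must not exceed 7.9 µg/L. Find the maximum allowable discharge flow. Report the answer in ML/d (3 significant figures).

5.6 µg/L = 0.0056 mg/L.
7.9 µg/L = 0.0079 mg/L.
Mass balance at complete mixing: C_std·(Q_w + Q_r) = Q_w·C_e + Q_r·C_b.
Rearranging, Q_w = Q_r·(C_std − C_b)/(C_e − C_std) = 6.0·(0.0079 − 0.0056) / (0.143 − 0.0079) = 0.1021 m³/s.
= 8.825 ML/d.

8.83 ML/d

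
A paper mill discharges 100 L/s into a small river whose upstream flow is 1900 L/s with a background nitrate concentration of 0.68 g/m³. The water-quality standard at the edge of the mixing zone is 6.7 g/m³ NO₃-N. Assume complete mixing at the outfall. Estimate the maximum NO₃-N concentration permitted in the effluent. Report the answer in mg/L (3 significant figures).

100 L/s = 0.1 m³/s.
1900 L/s = 1.9 m³/s.
Mass balance: 6.7·2 = 0.1·Cₑ + 1.9·0.68.
Cₑ = (13.4 − 1.292) / 0.1 = 121.1 mg/L.

121 mg/L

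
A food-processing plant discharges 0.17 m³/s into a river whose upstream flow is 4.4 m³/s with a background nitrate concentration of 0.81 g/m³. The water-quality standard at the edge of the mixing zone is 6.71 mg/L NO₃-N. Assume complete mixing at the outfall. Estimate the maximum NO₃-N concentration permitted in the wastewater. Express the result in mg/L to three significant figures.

159 mg/L

Mass balance: 6.71·4.57 = 0.17·Cₑ + 4.4·0.81.
Cₑ = (30.66 − 3.564) / 0.17 = 159.4 mg/L.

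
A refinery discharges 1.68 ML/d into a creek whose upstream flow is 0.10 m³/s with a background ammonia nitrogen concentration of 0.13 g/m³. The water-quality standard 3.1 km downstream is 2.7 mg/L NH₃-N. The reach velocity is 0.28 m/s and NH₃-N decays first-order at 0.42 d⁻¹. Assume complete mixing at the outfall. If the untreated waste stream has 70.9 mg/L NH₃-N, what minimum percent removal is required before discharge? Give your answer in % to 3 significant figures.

1.68 ML/d = 0.01944 m³/s.
Travel time to the compliance point: t = 3100/0.28 = 1.107e+04 s = 0.1281 d; decay factor exp(−0.42·0.1281) = 0.9476.
So the concentration just after mixing may be at most 2.7/0.9476 = 2.849 mg/L.
Mass balance: 2.849·0.1194 = 0.01944·Cₑ + 0.1·0.13.
Cₑ = (0.3403 − 0.013) / 0.01944 = 16.83 mg/L.
Required removal = 1 − 16.83/70.9 = 76.26 %.

76.3 %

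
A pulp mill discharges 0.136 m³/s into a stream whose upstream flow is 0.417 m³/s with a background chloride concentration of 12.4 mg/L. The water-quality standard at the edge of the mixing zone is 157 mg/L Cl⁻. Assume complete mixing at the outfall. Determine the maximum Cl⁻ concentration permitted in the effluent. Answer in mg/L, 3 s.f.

Mass balance: 157·0.553 = 0.136·Cₑ + 0.417·12.4.
Cₑ = (86.82 − 5.171) / 0.136 = 600.4 mg/L.

600 mg/L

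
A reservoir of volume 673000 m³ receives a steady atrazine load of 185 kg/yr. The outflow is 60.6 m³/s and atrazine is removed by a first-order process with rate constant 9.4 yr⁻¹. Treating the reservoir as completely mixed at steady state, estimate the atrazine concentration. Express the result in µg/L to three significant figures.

0.0964 µg/L

Outflow Q = 60.6 m³/s × 3.156e+07 s/yr = 1.912e+09 m³/yr.
Steady-state CSTR mass balance: W = Q·C + k·V·C, so C = W/(Q + kV).
Q + kV = 1.912e+09 + 9.4·673000 = 1.919e+09 m³/yr.
C = 185/1.919e+09 = 9.642e-08 kg/m³ = 9.642e-05 mg/L = 0.09642 µg/L.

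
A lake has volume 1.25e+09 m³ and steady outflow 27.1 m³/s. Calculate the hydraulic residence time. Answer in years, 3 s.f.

1.46 yr

Q = 27.1 m³/s × 3.156e+07 s/yr = 8.552e+08 m³/yr.
Hydraulic residence time τ = V/Q = 1.25e+09/8.552e+08 = 1.462 yr.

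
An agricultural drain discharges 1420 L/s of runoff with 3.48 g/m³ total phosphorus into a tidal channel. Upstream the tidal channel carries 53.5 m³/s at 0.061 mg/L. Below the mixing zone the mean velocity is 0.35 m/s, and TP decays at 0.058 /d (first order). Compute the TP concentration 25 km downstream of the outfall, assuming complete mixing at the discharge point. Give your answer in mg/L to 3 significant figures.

1420 L/s = 1.42 m³/s.
After complete mixing, C₀ = (1.42·3.48 + 53.5·0.061) / 54.92 = 0.1494 mg/L.
Travel time t = 2.5e+04 m / 0.35 m/s = 7.143e+04 s = 0.8267 d.
C = 0.1494·exp(−0.058·0.8267) = 0.1494·0.9532 = 0.1424 mg/L.

0.142 mg/L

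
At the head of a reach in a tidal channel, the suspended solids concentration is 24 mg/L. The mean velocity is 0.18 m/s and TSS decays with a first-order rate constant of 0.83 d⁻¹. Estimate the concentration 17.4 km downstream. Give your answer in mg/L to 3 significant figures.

Travel time t = 17.4 km / 0.18 m/s = 1.74e+04/0.18 = 9.667e+04 s = 1.119 d.
First-order decay: C = 24·exp(−0.83·1.119) = 24·0.3951 = 9.482 mg/L.

9.48 mg/L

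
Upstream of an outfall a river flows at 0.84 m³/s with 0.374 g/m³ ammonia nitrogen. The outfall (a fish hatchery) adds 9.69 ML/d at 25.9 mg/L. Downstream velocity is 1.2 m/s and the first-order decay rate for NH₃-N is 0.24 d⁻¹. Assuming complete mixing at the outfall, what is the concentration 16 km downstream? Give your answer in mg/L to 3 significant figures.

3.26 mg/L

9.69 ML/d = 0.1122 m³/s.
After complete mixing, C₀ = (0.1122·25.9 + 0.84·0.374) / 0.9522 = 3.381 mg/L.
Travel time t = 1.6e+04 m / 1.2 m/s = 1.333e+04 s = 0.1543 d.
C = 3.381·exp(−0.24·0.1543) = 3.381·0.9636 = 3.258 mg/L.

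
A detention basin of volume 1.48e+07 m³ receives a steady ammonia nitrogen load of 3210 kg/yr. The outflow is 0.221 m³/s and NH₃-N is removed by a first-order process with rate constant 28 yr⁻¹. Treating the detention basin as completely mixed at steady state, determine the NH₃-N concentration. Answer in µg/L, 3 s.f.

7.62 µg/L

Outflow Q = 0.221 m³/s × 3.156e+07 s/yr = 6.974e+06 m³/yr.
Steady-state CSTR mass balance: W = Q·C + k·V·C, so C = W/(Q + kV).
Q + kV = 6.974e+06 + 28·1.48e+07 = 4.214e+08 m³/yr.
C = 3210/4.214e+08 = 7.618e-06 kg/m³ = 0.007618 mg/L = 7.618 µg/L.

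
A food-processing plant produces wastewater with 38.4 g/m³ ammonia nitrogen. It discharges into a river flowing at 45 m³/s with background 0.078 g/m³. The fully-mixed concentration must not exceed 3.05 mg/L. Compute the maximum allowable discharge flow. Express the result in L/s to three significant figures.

Mass balance at complete mixing: C_std·(Q_w + Q_r) = Q_w·C_e + Q_r·C_b.
Rearranging, Q_w = Q_r·(C_std − C_b)/(C_e − C_std) = 45·(3.05 − 0.078) / (38.4 − 3.05) = 3.783 m³/s.
= 3783 L/s.

3780 L/s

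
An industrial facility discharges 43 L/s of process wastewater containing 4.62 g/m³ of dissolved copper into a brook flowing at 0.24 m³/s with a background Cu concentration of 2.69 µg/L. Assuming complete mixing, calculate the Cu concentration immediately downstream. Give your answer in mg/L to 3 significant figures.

0.704 mg/L

43 L/s = 0.043 m³/s.
2.69 µg/L = 0.00269 mg/L.
Flow-weighted mixing gives C = (0.043·4.62 + 0.24·0.00269) / (0.043 + 0.24) = 0.1993/0.283 = 0.7043 mg/L.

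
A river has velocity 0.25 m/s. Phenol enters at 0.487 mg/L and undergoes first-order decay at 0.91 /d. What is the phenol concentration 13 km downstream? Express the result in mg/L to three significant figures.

0.282 mg/L

Travel time t = 13 km / 0.25 m/s = 1.3e+04/0.25 = 5.2e+04 s = 0.6019 d.
First-order decay: C = 0.487·exp(−0.91·0.6019) = 0.487·0.5783 = 0.2816 mg/L.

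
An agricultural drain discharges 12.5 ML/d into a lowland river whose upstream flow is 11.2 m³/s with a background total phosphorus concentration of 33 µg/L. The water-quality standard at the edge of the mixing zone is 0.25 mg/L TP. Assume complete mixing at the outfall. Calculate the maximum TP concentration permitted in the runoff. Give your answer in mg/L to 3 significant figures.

17.0 mg/L

12.5 ML/d = 0.1447 m³/s.
33 µg/L = 0.033 mg/L.
Mass balance: 0.25·11.34 = 0.1447·Cₑ + 11.2·0.033.
Cₑ = (2.836 − 0.3696) / 0.1447 = 17.05 mg/L.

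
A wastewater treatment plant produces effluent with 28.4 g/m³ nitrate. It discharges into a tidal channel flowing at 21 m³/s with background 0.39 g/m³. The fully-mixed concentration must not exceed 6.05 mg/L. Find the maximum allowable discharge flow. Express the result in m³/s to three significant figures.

Mass balance at complete mixing: C_std·(Q_w + Q_r) = Q_w·C_e + Q_r·C_b.
Rearranging, Q_w = Q_r·(C_std − C_b)/(C_e − C_std) = 21·(6.05 − 0.39) / (28.4 − 6.05) = 5.318 m³/s.

5.32 m³/s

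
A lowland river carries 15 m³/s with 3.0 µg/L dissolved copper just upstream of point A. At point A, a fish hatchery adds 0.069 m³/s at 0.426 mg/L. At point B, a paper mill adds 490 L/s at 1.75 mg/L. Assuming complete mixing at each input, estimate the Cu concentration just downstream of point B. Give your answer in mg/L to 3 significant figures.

0.0599 mg/L

3.0 µg/L = 0.003 mg/L.
After input A: C = (15·0.003 + 0.069·0.426) / 15.07 = 0.004937 mg/L.
490 L/s = 0.49 m³/s.
After input B: C = (15.07·0.004937 + 0.49·1.75) / 15.56 = 0.05989 mg/L.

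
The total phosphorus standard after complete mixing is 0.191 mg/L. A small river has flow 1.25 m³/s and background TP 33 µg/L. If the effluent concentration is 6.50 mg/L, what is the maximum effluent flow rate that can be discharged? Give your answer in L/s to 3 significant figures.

31.3 L/s

33 µg/L = 0.033 mg/L.
Mass balance at complete mixing: C_std·(Q_w + Q_r) = Q_w·C_e + Q_r·C_b.
Rearranging, Q_w = Q_r·(C_std − C_b)/(C_e − C_std) = 1.25·(0.191 − 0.033) / (6.5 − 0.191) = 0.0313 m³/s.
= 31.3 L/s.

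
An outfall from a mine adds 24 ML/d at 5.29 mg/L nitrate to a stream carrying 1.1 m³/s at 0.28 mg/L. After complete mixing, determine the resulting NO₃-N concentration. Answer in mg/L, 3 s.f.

1.29 mg/L

24 ML/d = 0.2778 m³/s.
Flow-weighted mixing gives C = (0.2778·5.29 + 1.1·0.28) / (0.2778 + 1.1) = 1.777/1.378 = 1.29 mg/L.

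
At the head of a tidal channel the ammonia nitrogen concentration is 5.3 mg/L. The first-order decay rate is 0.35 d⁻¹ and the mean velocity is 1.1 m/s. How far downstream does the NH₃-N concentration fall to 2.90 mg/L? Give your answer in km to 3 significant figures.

164 km

From C = C₀·e^(−kt), t = ln(C₀/C)/k = ln(5.3/2.90)/0.35 = 0.603/0.35 = 1.723 d.
Distance = v·t = 1.1 m/s × 1.489e+05 s = 1.637e+05 m = 163.7 km.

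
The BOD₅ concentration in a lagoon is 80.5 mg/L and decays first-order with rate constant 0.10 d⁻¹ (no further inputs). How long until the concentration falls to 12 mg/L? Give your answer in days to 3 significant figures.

t = ln(C₀/C)/k = ln(80.5/12)/0.10 = 1.903/0.10 = 19.03 d.

19.0 d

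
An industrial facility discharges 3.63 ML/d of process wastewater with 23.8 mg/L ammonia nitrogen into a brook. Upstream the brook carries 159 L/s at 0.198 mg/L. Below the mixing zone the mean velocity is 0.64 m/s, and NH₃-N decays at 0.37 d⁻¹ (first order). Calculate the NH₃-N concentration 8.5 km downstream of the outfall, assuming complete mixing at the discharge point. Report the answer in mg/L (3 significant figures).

3.63 ML/d = 0.04201 m³/s.
159 L/s = 0.159 m³/s.
After complete mixing, C₀ = (0.04201·23.8 + 0.159·0.198) / 0.201 = 5.131 mg/L.
Travel time t = 8500 m / 0.64 m/s = 1.328e+04 s = 0.1537 d.
C = 5.131·exp(−0.37·0.1537) = 5.131·0.9447 = 4.847 mg/L.

4.85 mg/L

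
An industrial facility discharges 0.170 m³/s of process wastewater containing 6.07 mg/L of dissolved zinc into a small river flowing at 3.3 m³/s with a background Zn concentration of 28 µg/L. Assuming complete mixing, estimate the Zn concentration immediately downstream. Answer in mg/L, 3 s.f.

0.324 mg/L

28 µg/L = 0.028 mg/L.
By mass balance at complete mixing, C = (0.17·6.07 + 3.3·0.028) / (0.17 + 3.3) = 1.124/3.47 = 0.324 mg/L.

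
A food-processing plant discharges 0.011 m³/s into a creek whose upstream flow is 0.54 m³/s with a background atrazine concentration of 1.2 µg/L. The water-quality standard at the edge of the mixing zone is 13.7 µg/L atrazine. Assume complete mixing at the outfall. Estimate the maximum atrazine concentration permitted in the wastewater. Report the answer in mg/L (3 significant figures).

1.2 µg/L = 0.0012 mg/L.
13.7 µg/L = 0.0137 mg/L.
Mass balance: 0.0137·0.551 = 0.011·Cₑ + 0.54·0.0012.
Cₑ = (0.007549 − 0.000648) / 0.011 = 0.6273 mg/L.

0.627 mg/L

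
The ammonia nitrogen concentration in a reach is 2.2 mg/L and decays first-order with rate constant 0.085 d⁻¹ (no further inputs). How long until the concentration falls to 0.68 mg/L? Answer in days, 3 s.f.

t = ln(C₀/C)/k = ln(2.2/0.68)/0.085 = 1.174/0.085 = 13.81 d.

13.8 d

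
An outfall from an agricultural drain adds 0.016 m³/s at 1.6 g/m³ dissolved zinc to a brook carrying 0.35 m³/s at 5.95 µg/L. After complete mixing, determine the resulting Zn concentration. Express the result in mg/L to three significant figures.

5.95 µg/L = 0.00595 mg/L.
Conservation of mass across the mixing zone: C = (0.016·1.6 + 0.35·0.00595) / (0.016 + 0.35) = 0.02768/0.366 = 0.07564 mg/L.

0.0756 mg/L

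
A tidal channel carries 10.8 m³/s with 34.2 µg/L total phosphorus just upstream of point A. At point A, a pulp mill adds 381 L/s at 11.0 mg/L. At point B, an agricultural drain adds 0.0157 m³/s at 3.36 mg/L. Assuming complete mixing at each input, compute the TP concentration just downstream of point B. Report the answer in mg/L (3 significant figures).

0.412 mg/L

34.2 µg/L = 0.0342 mg/L.
381 L/s = 0.381 m³/s.
After input A: C = (10.8·0.0342 + 0.381·11) / 11.18 = 0.4079 mg/L.
After input B: C = (11.18·0.4079 + 0.0157·3.36) / 11.2 = 0.412 mg/L.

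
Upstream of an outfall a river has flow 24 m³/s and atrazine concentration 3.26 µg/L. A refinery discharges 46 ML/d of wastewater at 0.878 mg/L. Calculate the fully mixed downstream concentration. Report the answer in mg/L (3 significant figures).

0.0222 mg/L

46 ML/d = 0.5324 m³/s.
3.26 µg/L = 0.00326 mg/L.
Flow-weighted mixing gives C = (0.5324·0.878 + 24·0.00326) / (0.5324 + 24) = 0.5457/24.53 = 0.02224 mg/L.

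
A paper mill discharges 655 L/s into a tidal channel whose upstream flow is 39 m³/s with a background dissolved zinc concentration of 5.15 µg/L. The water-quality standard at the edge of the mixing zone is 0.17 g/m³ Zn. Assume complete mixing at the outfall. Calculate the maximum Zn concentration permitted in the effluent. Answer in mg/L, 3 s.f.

655 L/s = 0.655 m³/s.
5.15 µg/L = 0.00515 mg/L.
Mass balance: 0.17·39.66 = 0.655·Cₑ + 39·0.00515.
Cₑ = (6.741 − 0.2009) / 0.655 = 9.985 mg/L.

9.99 mg/L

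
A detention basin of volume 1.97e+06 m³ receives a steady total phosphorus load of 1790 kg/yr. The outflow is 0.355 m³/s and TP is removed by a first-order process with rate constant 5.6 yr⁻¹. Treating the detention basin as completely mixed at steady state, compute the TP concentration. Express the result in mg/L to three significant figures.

0.0805 mg/L

Outflow Q = 0.355 m³/s × 3.156e+07 s/yr = 1.12e+07 m³/yr.
Steady-state CSTR mass balance: W = Q·C + k·V·C, so C = W/(Q + kV).
Q + kV = 1.12e+07 + 5.6·1.97e+06 = 2.223e+07 m³/yr.
C = 1790/2.223e+07 = 8.05e-05 kg/m³ = 0.0805 mg/L.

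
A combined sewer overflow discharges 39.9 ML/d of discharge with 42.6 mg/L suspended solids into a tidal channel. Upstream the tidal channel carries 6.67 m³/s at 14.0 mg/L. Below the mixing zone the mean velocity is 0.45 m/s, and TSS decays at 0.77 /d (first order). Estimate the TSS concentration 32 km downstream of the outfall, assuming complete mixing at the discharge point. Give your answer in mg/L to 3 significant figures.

39.9 ML/d = 0.4618 m³/s.
After complete mixing, C₀ = (0.4618·42.6 + 6.67·14) / 7.132 = 15.85 mg/L.
Travel time t = 3.2e+04 m / 0.45 m/s = 7.111e+04 s = 0.823 d.
C = 15.85·exp(−0.77·0.823) = 15.85·0.5306 = 8.411 mg/L.

8.41 mg/L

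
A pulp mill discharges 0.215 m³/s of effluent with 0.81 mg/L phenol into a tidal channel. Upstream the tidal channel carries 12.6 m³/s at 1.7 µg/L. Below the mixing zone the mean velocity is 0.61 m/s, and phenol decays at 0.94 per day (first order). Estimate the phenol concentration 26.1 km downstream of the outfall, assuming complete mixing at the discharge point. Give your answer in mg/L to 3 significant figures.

0.00958 mg/L

1.7 µg/L = 0.0017 mg/L.
After complete mixing, C₀ = (0.215·0.81 + 12.6·0.0017) / 12.81 = 0.01526 mg/L.
Travel time t = 2.61e+04 m / 0.61 m/s = 4.279e+04 s = 0.4952 d.
C = 0.01526·exp(−0.94·0.4952) = 0.01526·0.6278 = 0.009581 mg/L.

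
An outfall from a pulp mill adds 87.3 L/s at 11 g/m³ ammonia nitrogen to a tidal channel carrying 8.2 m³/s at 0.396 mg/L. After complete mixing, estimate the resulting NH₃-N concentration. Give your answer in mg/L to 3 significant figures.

87.3 L/s = 0.0873 m³/s.
Flow-weighted mixing gives C = (0.0873·11 + 8.2·0.396) / (0.0873 + 8.2) = 4.207/8.287 = 0.5077 mg/L.

0.508 mg/L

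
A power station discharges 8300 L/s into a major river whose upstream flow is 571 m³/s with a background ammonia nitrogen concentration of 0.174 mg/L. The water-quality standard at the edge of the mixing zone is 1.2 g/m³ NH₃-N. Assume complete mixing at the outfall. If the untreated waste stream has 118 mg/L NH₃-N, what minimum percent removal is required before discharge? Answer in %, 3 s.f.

39.2 %

8300 L/s = 8.3 m³/s.
Mass balance: 1.2·579.3 = 8.3·Cₑ + 571·0.174.
Cₑ = (695.2 − 99.35) / 8.3 = 71.78 mg/L.
Required removal = 1 − 71.78/118 = 39.17 %.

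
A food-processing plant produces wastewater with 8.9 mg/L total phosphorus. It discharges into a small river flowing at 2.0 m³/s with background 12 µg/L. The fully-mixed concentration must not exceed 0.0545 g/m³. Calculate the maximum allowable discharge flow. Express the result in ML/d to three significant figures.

12 µg/L = 0.012 mg/L.
Mass balance at complete mixing: C_std·(Q_w + Q_r) = Q_w·C_e + Q_r·C_b.
Rearranging, Q_w = Q_r·(C_std − C_b)/(C_e − C_std) = 2.0·(0.0545 − 0.012) / (8.9 − 0.0545) = 0.009609 m³/s.
= 0.8303 ML/d.

0.830 ML/d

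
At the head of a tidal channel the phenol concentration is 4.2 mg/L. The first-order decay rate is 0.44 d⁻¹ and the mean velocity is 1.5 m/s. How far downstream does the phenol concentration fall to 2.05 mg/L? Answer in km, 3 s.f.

211 km

From C = C₀·e^(−kt), t = ln(C₀/C)/k = ln(4.2/2.05)/0.44 = 0.7172/0.44 = 1.63 d.
Distance = v·t = 1.5 m/s × 1.408e+05 s = 2.113e+05 m = 211.3 km.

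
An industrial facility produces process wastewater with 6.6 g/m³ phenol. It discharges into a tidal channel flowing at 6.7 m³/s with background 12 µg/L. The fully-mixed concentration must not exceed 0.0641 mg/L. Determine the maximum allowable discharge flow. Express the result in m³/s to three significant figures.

0.0534 m³/s

12 µg/L = 0.012 mg/L.
Mass balance at complete mixing: C_std·(Q_w + Q_r) = Q_w·C_e + Q_r·C_b.
Rearranging, Q_w = Q_r·(C_std − C_b)/(C_e − C_std) = 6.7·(0.0641 − 0.012) / (6.6 − 0.0641) = 0.05341 m³/s.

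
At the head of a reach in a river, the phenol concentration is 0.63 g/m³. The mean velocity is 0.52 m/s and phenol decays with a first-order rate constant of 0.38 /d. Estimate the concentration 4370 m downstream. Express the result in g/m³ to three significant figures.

0.607 g/m³

Travel time t = 4370 m / 0.52 m/s = 4370/0.52 = 8404 s = 0.09727 d.
First-order decay: C = 0.63·exp(−0.38·0.09727) = 0.63·0.9637 = 0.6071 g/m³.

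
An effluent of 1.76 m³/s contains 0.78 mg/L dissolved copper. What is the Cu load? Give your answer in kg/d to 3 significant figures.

119 kg/d

Mass flux = Q·C = 1.76 m³/s × 0.78 g/m³ = 1.373 g/s.
= 1.373 g/s × 86.4 = 118.6 kg/d.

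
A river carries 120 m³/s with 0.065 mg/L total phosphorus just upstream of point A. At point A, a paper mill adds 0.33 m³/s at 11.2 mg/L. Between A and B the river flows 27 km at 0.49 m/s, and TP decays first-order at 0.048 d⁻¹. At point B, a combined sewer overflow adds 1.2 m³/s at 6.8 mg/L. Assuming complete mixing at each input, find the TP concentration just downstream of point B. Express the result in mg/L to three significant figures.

After input A: C = (120·0.065 + 0.33·11.2) / 120.3 = 0.09554 mg/L.
Over the 27 km reach to input B (t = 5.51e+04 s = 0.6378 d), decay gives C = 0.09554·exp(−0.048·0.6378) = 0.09266 mg/L.
After input B: C = (120.3·0.09266 + 1.2·6.8) / 121.5 = 0.1589 mg/L.

0.159 mg/L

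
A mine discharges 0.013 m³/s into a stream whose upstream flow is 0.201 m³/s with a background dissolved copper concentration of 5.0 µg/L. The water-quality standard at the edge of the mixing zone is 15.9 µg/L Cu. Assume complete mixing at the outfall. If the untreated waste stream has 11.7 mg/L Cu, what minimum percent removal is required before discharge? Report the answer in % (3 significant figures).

98.4 %

5.0 µg/L = 0.005 mg/L.
15.9 µg/L = 0.0159 mg/L.
Mass balance: 0.0159·0.214 = 0.013·Cₑ + 0.201·0.005.
Cₑ = (0.003403 − 0.001005) / 0.013 = 0.1844 mg/L.
Required removal = 1 − 0.1844/11.7 = 98.42 %.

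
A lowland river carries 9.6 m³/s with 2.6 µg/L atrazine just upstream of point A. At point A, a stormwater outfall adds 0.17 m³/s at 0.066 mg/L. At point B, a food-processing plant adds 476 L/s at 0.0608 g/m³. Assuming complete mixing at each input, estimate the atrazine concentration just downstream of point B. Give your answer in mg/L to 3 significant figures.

0.00636 mg/L

2.6 µg/L = 0.0026 mg/L.
After input A: C = (9.6·0.0026 + 0.17·0.066) / 9.77 = 0.003703 mg/L.
476 L/s = 0.476 m³/s.
After input B: C = (9.77·0.003703 + 0.476·0.0608) / 10.25 = 0.006356 mg/L.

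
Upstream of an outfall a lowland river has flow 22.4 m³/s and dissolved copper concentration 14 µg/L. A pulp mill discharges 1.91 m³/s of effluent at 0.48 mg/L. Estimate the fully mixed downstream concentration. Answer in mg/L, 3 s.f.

0.0506 mg/L

14 µg/L = 0.014 mg/L.
Flow-weighted mixing gives C = (1.91·0.48 + 22.4·0.014) / (1.91 + 22.4) = 1.23/24.31 = 0.05061 mg/L.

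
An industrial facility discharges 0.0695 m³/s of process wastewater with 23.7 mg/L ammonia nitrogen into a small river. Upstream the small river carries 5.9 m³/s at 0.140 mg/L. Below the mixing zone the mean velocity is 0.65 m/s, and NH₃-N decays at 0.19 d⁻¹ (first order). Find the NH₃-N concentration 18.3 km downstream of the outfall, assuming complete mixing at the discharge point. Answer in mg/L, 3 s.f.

0.389 mg/L

After complete mixing, C₀ = (0.0695·23.7 + 5.9·0.14) / 5.97 = 0.4143 mg/L.
Travel time t = 1.83e+04 m / 0.65 m/s = 2.815e+04 s = 0.3259 d.
C = 0.4143·exp(−0.19·0.3259) = 0.4143·0.94 = 0.3894 mg/L.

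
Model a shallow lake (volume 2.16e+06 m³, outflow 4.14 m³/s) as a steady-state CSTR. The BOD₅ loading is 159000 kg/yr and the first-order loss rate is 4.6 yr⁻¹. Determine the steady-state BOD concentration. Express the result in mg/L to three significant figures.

1.13 mg/L

Outflow Q = 4.14 m³/s × 3.156e+07 s/yr = 1.306e+08 m³/yr.
Steady-state CSTR mass balance: W = Q·C + k·V·C, so C = W/(Q + kV).
Q + kV = 1.306e+08 + 4.6·2.16e+06 = 1.406e+08 m³/yr.
C = 159000/1.406e+08 = 0.001131 kg/m³ = 1.131 mg/L.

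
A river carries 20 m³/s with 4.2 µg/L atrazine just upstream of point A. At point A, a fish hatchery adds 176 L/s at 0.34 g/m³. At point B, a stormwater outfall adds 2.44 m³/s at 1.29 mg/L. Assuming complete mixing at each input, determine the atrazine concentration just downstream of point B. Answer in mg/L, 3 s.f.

0.146 mg/L

4.2 µg/L = 0.0042 mg/L.
176 L/s = 0.176 m³/s.
After input A: C = (20·0.0042 + 0.176·0.34) / 20.18 = 0.007129 mg/L.
After input B: C = (20.18·0.007129 + 2.44·1.29) / 22.62 = 0.1455 mg/L.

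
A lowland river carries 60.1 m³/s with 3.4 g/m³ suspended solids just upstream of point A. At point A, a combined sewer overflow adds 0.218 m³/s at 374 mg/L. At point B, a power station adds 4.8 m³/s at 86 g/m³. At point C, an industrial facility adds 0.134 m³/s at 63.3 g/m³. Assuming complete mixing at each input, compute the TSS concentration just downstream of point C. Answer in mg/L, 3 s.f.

10.8 mg/L

After input A: C = (60.1·3.4 + 0.218·374) / 60.32 = 4.739 mg/L.
After input B: C = (60.32·4.739 + 4.8·86) / 65.12 = 10.73 mg/L.
After input C: C = (65.12·10.73 + 0.134·63.3) / 65.25 = 10.84 mg/L.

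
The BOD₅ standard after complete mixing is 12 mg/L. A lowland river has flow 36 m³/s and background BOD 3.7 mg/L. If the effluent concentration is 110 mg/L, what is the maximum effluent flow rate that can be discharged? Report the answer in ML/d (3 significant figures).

263 ML/d

Mass balance at complete mixing: C_std·(Q_w + Q_r) = Q_w·C_e + Q_r·C_b.
Rearranging, Q_w = Q_r·(C_std − C_b)/(C_e − C_std) = 36·(12 − 3.7) / (110 − 12) = 3.049 m³/s.
= 263.4 ML/d.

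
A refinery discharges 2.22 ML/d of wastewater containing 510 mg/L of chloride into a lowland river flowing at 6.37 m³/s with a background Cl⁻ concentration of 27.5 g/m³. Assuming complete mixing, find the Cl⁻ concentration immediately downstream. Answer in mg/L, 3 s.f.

29.4 mg/L

2.22 ML/d = 0.02569 m³/s.
Flow-weighted mixing gives C = (0.02569·510 + 6.37·27.5) / (0.02569 + 6.37) = 188.3/6.396 = 29.44 mg/L.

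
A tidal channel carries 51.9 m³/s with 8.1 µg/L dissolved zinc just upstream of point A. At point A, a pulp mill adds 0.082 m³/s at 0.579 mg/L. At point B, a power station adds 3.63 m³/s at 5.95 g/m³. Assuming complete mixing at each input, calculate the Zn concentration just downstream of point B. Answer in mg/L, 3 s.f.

0.397 mg/L

8.1 µg/L = 0.0081 mg/L.
After input A: C = (51.9·0.0081 + 0.082·0.579) / 51.98 = 0.009001 mg/L.
After input B: C = (51.98·0.009001 + 3.63·5.95) / 55.61 = 0.3968 mg/L.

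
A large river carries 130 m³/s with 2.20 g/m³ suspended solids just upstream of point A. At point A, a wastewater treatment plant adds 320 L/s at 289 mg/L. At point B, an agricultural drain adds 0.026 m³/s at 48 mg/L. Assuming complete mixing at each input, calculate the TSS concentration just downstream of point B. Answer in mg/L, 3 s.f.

2.91 mg/L

320 L/s = 0.32 m³/s.
After input A: C = (130·2.2 + 0.32·289) / 130.3 = 2.904 mg/L.
After input B: C = (130.3·2.904 + 0.026·48) / 130.3 = 2.913 mg/L.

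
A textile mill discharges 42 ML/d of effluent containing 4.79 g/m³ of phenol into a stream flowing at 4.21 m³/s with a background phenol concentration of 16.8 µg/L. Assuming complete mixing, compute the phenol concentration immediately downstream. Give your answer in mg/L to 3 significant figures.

42 ML/d = 0.4861 m³/s.
16.8 µg/L = 0.0168 mg/L.
Conservation of mass across the mixing zone: C = (0.4861·4.79 + 4.21·0.0168) / (0.4861 + 4.21) = 2.399/4.696 = 0.5109 mg/L.

0.511 mg/L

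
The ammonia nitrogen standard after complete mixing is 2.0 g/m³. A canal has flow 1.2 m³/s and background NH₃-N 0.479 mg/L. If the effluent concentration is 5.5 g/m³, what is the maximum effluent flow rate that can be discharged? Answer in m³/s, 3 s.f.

Mass balance at complete mixing: C_std·(Q_w + Q_r) = Q_w·C_e + Q_r·C_b.
Rearranging, Q_w = Q_r·(C_std − C_b)/(C_e − C_std) = 1.2·(2 − 0.479) / (5.5 − 2) = 0.5215 m³/s.

0.521 m³/s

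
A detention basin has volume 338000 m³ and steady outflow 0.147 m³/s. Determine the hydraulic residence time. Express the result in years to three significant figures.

Q = 0.147 m³/s × 3.156e+07 s/yr = 4.639e+06 m³/yr.
Hydraulic residence time τ = V/Q = 338000/4.639e+06 = 0.07286 yr.

0.0729 yr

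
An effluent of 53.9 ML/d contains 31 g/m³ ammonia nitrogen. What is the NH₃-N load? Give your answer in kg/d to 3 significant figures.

1670 kg/d

53.9 ML/d = 0.6238 m³/s.
Mass flux = Q·C = 0.6238 m³/s × 31 g/m³ = 19.34 g/s.
= 19.34 g/s × 86.4 = 1671 kg/d.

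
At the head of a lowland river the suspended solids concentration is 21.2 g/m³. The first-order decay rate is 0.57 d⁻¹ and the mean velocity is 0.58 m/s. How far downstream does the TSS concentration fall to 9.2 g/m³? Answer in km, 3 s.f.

From C = C₀·e^(−kt), t = ln(C₀/C)/k = ln(21.2/9.2)/0.57 = 0.8348/0.57 = 1.465 d.
Distance = v·t = 0.58 m/s × 1.265e+05 s = 7.339e+04 m = 73.39 km.

73.4 km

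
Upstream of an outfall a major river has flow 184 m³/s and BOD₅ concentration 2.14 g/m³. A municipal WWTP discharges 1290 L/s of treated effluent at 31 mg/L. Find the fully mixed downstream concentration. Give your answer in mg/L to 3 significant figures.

2.34 mg/L

1290 L/s = 1.29 m³/s.
By mass balance at complete mixing, C = (1.29·31 + 184·2.14) / (1.29 + 184) = 433.8/185.3 = 2.341 mg/L.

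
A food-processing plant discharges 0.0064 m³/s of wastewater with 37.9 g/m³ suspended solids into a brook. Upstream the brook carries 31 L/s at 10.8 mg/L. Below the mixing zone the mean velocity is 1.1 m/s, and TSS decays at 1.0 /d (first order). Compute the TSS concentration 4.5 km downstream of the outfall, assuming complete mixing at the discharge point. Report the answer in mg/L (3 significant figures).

14.7 mg/L

31 L/s = 0.031 m³/s.
After complete mixing, C₀ = (0.0064·37.9 + 0.031·10.8) / 0.0374 = 15.44 mg/L.
Travel time t = 4500 m / 1.1 m/s = 4091 s = 0.04735 d.
C = 15.44·exp(−1.0·0.04735) = 15.44·0.9538 = 14.72 mg/L.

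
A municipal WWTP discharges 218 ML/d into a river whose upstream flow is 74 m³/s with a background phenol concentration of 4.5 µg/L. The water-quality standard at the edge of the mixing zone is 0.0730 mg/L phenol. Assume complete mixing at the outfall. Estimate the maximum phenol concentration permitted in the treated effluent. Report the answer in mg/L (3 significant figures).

2.08 mg/L

218 ML/d = 2.523 m³/s.
4.5 µg/L = 0.0045 mg/L.
Mass balance: 0.073·76.52 = 2.523·Cₑ + 74·0.0045.
Cₑ = (5.586 − 0.333) / 2.523 = 2.082 mg/L.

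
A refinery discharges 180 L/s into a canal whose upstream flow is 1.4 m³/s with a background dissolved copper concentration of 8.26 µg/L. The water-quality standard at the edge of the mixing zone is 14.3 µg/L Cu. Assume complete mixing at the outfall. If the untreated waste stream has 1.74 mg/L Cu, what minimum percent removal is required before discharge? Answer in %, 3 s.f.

180 L/s = 0.18 m³/s.
8.26 µg/L = 0.00826 mg/L.
14.3 µg/L = 0.0143 mg/L.
Mass balance: 0.0143·1.58 = 0.18·Cₑ + 1.4·0.00826.
Cₑ = (0.02259 − 0.01156) / 0.18 = 0.06128 mg/L.
Required removal = 1 − 0.06128/1.74 = 96.48 %.

96.5 %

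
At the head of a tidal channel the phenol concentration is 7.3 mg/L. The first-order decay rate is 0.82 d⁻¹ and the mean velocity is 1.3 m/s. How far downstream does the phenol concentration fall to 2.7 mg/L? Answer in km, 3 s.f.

From C = C₀·e^(−kt), t = ln(C₀/C)/k = ln(7.3/2.7)/0.82 = 0.9946/0.82 = 1.213 d.
Distance = v·t = 1.3 m/s × 1.048e+05 s = 1.362e+05 m = 136.2 km.

136 km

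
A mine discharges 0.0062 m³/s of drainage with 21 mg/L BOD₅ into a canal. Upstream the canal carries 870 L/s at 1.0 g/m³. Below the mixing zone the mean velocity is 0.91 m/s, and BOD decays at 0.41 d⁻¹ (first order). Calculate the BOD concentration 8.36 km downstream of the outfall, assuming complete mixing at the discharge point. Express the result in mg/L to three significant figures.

1.09 mg/L

870 L/s = 0.87 m³/s.
After complete mixing, C₀ = (0.0062·21 + 0.87·1) / 0.8762 = 1.142 mg/L.
Travel time t = 8360 m / 0.91 m/s = 9187 s = 0.1063 d.
C = 1.142·exp(−0.41·0.1063) = 1.142·0.9573 = 1.093 mg/L.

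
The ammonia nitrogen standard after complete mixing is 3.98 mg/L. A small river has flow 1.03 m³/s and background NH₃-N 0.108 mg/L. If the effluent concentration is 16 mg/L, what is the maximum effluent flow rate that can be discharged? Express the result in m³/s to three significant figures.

0.332 m³/s

Mass balance at complete mixing: C_std·(Q_w + Q_r) = Q_w·C_e + Q_r·C_b.
Rearranging, Q_w = Q_r·(C_std − C_b)/(C_e − C_std) = 1.03·(3.98 − 0.108) / (16 − 3.98) = 0.3318 m³/s.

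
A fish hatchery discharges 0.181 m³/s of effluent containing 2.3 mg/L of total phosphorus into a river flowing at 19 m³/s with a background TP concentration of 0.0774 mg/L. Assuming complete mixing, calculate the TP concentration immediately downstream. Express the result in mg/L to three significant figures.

0.0984 mg/L

Conservation of mass across the mixing zone: C = (0.181·2.3 + 19·0.0774) / (0.181 + 19) = 1.887/19.18 = 0.09837 mg/L.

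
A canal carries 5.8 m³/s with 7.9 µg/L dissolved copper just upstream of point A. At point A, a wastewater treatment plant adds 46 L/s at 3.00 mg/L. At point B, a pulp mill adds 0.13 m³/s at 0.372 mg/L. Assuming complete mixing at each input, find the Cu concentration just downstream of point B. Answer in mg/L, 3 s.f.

7.9 µg/L = 0.0079 mg/L.
46 L/s = 0.046 m³/s.
After input A: C = (5.8·0.0079 + 0.046·3) / 5.846 = 0.03144 mg/L.
After input B: C = (5.846·0.03144 + 0.13·0.372) / 5.976 = 0.03885 mg/L.

0.0389 mg/L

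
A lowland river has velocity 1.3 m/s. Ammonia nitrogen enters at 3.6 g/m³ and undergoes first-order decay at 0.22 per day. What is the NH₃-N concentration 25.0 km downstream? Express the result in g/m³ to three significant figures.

Travel time t = 25.0 km / 1.3 m/s = 2.5e+04/1.3 = 1.923e+04 s = 0.2226 d.
First-order decay: C = 3.6·exp(−0.22·0.2226) = 3.6·0.9522 = 3.428 g/m³.

3.43 g/m³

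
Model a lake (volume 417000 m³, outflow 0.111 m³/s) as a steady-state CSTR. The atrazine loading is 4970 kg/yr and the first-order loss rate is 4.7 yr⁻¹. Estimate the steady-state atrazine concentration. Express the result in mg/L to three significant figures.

0.910 mg/L

Outflow Q = 0.111 m³/s × 3.156e+07 s/yr = 3.503e+06 m³/yr.
Steady-state CSTR mass balance: W = Q·C + k·V·C, so C = W/(Q + kV).
Q + kV = 3.503e+06 + 4.7·417000 = 5.463e+06 m³/yr.
C = 4970/5.463e+06 = 0.0009098 kg/m³ = 0.9098 mg/L.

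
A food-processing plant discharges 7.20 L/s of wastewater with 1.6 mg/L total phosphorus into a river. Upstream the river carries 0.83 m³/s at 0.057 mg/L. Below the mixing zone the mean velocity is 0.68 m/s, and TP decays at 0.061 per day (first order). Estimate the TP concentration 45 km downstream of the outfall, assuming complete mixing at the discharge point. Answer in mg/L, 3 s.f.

0.0671 mg/L

7.20 L/s = 0.0072 m³/s.
After complete mixing, C₀ = (0.0072·1.6 + 0.83·0.057) / 0.8372 = 0.07027 mg/L.
Travel time t = 4.5e+04 m / 0.68 m/s = 6.618e+04 s = 0.7659 d.
C = 0.07027·exp(−0.061·0.7659) = 0.07027·0.9544 = 0.06706 mg/L.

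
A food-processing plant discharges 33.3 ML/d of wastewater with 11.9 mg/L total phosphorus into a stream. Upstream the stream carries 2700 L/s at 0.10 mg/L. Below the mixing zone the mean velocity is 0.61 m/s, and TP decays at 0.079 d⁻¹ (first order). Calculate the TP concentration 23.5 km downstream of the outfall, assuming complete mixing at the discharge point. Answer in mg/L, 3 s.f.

1.52 mg/L

33.3 ML/d = 0.3854 m³/s.
2700 L/s = 2.7 m³/s.
After complete mixing, C₀ = (0.3854·11.9 + 2.7·0.1) / 3.085 = 1.574 mg/L.
Travel time t = 2.35e+04 m / 0.61 m/s = 3.852e+04 s = 0.4459 d.
C = 1.574·exp(−0.079·0.4459) = 1.574·0.9654 = 1.52 mg/L.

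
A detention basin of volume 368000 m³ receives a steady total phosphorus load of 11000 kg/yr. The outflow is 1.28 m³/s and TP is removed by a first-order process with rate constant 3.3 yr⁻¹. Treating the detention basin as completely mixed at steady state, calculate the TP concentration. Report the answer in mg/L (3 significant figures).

Outflow Q = 1.28 m³/s × 3.156e+07 s/yr = 4.039e+07 m³/yr.
Steady-state CSTR mass balance: W = Q·C + k·V·C, so C = W/(Q + kV).
Q + kV = 4.039e+07 + 3.3·368000 = 4.161e+07 m³/yr.
C = 11000/4.161e+07 = 0.0002644 kg/m³ = 0.2644 mg/L.

0.264 mg/L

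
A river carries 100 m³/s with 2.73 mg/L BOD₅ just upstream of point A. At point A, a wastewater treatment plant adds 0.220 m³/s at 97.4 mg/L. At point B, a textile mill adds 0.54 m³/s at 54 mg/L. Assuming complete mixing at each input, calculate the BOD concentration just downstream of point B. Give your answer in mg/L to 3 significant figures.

After input A: C = (100·2.73 + 0.22·97.4) / 100.2 = 2.938 mg/L.
After input B: C = (100.2·2.938 + 0.54·54) / 100.8 = 3.211 mg/L.

3.21 mg/L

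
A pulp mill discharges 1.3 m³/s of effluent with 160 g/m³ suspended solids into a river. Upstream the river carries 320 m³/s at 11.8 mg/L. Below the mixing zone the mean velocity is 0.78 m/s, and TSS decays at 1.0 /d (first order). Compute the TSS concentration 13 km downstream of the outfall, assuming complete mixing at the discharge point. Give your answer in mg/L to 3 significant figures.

After complete mixing, C₀ = (1.3·160 + 320·11.8) / 321.3 = 12.4 mg/L.
Travel time t = 1.3e+04 m / 0.78 m/s = 1.667e+04 s = 0.1929 d.
C = 12.4·exp(−1.0·0.1929) = 12.4·0.8246 = 10.22 mg/L.

10.2 mg/L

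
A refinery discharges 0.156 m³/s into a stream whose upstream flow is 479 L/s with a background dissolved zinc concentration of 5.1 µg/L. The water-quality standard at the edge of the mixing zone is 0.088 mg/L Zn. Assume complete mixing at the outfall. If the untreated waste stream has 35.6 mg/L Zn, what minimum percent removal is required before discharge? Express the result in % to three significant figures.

479 L/s = 0.479 m³/s.
5.1 µg/L = 0.0051 mg/L.
Mass balance: 0.088·0.635 = 0.156·Cₑ + 0.479·0.0051.
Cₑ = (0.05588 − 0.002443) / 0.156 = 0.3425 mg/L.
Required removal = 1 − 0.3425/35.6 = 99.04 %.

99.0 %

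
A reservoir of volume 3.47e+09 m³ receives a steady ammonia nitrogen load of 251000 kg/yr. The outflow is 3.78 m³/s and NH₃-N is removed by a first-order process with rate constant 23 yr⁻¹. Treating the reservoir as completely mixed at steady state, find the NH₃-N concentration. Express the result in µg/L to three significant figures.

Outflow Q = 3.78 m³/s × 3.156e+07 s/yr = 1.193e+08 m³/yr.
Steady-state CSTR mass balance: W = Q·C + k·V·C, so C = W/(Q + kV).
Q + kV = 1.193e+08 + 23·3.47e+09 = 7.993e+10 m³/yr.
C = 251000/7.993e+10 = 3.14e-06 kg/m³ = 0.00314 mg/L = 3.14 µg/L.

3.14 µg/L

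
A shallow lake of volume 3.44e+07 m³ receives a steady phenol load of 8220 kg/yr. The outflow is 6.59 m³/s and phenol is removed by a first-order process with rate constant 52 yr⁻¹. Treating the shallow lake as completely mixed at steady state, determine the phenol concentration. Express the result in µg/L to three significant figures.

Outflow Q = 6.59 m³/s × 3.156e+07 s/yr = 2.08e+08 m³/yr.
Steady-state CSTR mass balance: W = Q·C + k·V·C, so C = W/(Q + kV).
Q + kV = 2.08e+08 + 52·3.44e+07 = 1.997e+09 m³/yr.
C = 8220/1.997e+09 = 4.117e-06 kg/m³ = 0.004117 mg/L = 4.117 µg/L.

4.12 µg/L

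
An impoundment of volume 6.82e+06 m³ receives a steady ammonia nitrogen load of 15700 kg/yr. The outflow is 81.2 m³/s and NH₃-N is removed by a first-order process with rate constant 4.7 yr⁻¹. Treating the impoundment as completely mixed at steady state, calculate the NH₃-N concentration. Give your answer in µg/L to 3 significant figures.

6.05 µg/L

Outflow Q = 81.2 m³/s × 3.156e+07 s/yr = 2.562e+09 m³/yr.
Steady-state CSTR mass balance: W = Q·C + k·V·C, so C = W/(Q + kV).
Q + kV = 2.562e+09 + 4.7·6.82e+06 = 2.595e+09 m³/yr.
C = 15700/2.595e+09 = 6.051e-06 kg/m³ = 0.006051 mg/L = 6.051 µg/L.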